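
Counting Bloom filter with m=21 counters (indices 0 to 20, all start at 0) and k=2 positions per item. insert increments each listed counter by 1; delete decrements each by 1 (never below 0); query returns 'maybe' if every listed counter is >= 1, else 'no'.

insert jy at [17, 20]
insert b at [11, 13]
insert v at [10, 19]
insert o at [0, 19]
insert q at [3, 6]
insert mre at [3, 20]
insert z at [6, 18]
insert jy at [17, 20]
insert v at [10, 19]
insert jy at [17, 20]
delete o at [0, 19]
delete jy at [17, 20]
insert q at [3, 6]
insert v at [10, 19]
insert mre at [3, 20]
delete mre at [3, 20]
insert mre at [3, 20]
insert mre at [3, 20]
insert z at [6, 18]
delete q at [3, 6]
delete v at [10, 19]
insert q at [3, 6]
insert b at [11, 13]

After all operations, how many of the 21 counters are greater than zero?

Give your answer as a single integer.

Answer: 9

Derivation:
Step 1: insert jy at [17, 20] -> counters=[0,0,0,0,0,0,0,0,0,0,0,0,0,0,0,0,0,1,0,0,1]
Step 2: insert b at [11, 13] -> counters=[0,0,0,0,0,0,0,0,0,0,0,1,0,1,0,0,0,1,0,0,1]
Step 3: insert v at [10, 19] -> counters=[0,0,0,0,0,0,0,0,0,0,1,1,0,1,0,0,0,1,0,1,1]
Step 4: insert o at [0, 19] -> counters=[1,0,0,0,0,0,0,0,0,0,1,1,0,1,0,0,0,1,0,2,1]
Step 5: insert q at [3, 6] -> counters=[1,0,0,1,0,0,1,0,0,0,1,1,0,1,0,0,0,1,0,2,1]
Step 6: insert mre at [3, 20] -> counters=[1,0,0,2,0,0,1,0,0,0,1,1,0,1,0,0,0,1,0,2,2]
Step 7: insert z at [6, 18] -> counters=[1,0,0,2,0,0,2,0,0,0,1,1,0,1,0,0,0,1,1,2,2]
Step 8: insert jy at [17, 20] -> counters=[1,0,0,2,0,0,2,0,0,0,1,1,0,1,0,0,0,2,1,2,3]
Step 9: insert v at [10, 19] -> counters=[1,0,0,2,0,0,2,0,0,0,2,1,0,1,0,0,0,2,1,3,3]
Step 10: insert jy at [17, 20] -> counters=[1,0,0,2,0,0,2,0,0,0,2,1,0,1,0,0,0,3,1,3,4]
Step 11: delete o at [0, 19] -> counters=[0,0,0,2,0,0,2,0,0,0,2,1,0,1,0,0,0,3,1,2,4]
Step 12: delete jy at [17, 20] -> counters=[0,0,0,2,0,0,2,0,0,0,2,1,0,1,0,0,0,2,1,2,3]
Step 13: insert q at [3, 6] -> counters=[0,0,0,3,0,0,3,0,0,0,2,1,0,1,0,0,0,2,1,2,3]
Step 14: insert v at [10, 19] -> counters=[0,0,0,3,0,0,3,0,0,0,3,1,0,1,0,0,0,2,1,3,3]
Step 15: insert mre at [3, 20] -> counters=[0,0,0,4,0,0,3,0,0,0,3,1,0,1,0,0,0,2,1,3,4]
Step 16: delete mre at [3, 20] -> counters=[0,0,0,3,0,0,3,0,0,0,3,1,0,1,0,0,0,2,1,3,3]
Step 17: insert mre at [3, 20] -> counters=[0,0,0,4,0,0,3,0,0,0,3,1,0,1,0,0,0,2,1,3,4]
Step 18: insert mre at [3, 20] -> counters=[0,0,0,5,0,0,3,0,0,0,3,1,0,1,0,0,0,2,1,3,5]
Step 19: insert z at [6, 18] -> counters=[0,0,0,5,0,0,4,0,0,0,3,1,0,1,0,0,0,2,2,3,5]
Step 20: delete q at [3, 6] -> counters=[0,0,0,4,0,0,3,0,0,0,3,1,0,1,0,0,0,2,2,3,5]
Step 21: delete v at [10, 19] -> counters=[0,0,0,4,0,0,3,0,0,0,2,1,0,1,0,0,0,2,2,2,5]
Step 22: insert q at [3, 6] -> counters=[0,0,0,5,0,0,4,0,0,0,2,1,0,1,0,0,0,2,2,2,5]
Step 23: insert b at [11, 13] -> counters=[0,0,0,5,0,0,4,0,0,0,2,2,0,2,0,0,0,2,2,2,5]
Final counters=[0,0,0,5,0,0,4,0,0,0,2,2,0,2,0,0,0,2,2,2,5] -> 9 nonzero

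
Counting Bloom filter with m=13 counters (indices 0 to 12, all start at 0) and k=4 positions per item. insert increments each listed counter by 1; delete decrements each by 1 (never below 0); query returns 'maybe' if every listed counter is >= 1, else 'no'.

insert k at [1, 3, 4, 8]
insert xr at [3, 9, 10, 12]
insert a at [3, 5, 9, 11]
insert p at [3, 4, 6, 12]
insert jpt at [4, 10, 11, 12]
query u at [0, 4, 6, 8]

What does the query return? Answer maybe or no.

Answer: no

Derivation:
Step 1: insert k at [1, 3, 4, 8] -> counters=[0,1,0,1,1,0,0,0,1,0,0,0,0]
Step 2: insert xr at [3, 9, 10, 12] -> counters=[0,1,0,2,1,0,0,0,1,1,1,0,1]
Step 3: insert a at [3, 5, 9, 11] -> counters=[0,1,0,3,1,1,0,0,1,2,1,1,1]
Step 4: insert p at [3, 4, 6, 12] -> counters=[0,1,0,4,2,1,1,0,1,2,1,1,2]
Step 5: insert jpt at [4, 10, 11, 12] -> counters=[0,1,0,4,3,1,1,0,1,2,2,2,3]
Query u: check counters[0]=0 counters[4]=3 counters[6]=1 counters[8]=1 -> no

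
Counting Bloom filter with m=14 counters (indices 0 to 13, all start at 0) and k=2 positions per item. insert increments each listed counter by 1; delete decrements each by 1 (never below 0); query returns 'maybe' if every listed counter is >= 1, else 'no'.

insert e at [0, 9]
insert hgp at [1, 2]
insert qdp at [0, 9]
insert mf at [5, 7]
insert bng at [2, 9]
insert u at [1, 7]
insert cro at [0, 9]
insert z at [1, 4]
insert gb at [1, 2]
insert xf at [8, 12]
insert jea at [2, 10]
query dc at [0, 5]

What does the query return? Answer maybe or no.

Step 1: insert e at [0, 9] -> counters=[1,0,0,0,0,0,0,0,0,1,0,0,0,0]
Step 2: insert hgp at [1, 2] -> counters=[1,1,1,0,0,0,0,0,0,1,0,0,0,0]
Step 3: insert qdp at [0, 9] -> counters=[2,1,1,0,0,0,0,0,0,2,0,0,0,0]
Step 4: insert mf at [5, 7] -> counters=[2,1,1,0,0,1,0,1,0,2,0,0,0,0]
Step 5: insert bng at [2, 9] -> counters=[2,1,2,0,0,1,0,1,0,3,0,0,0,0]
Step 6: insert u at [1, 7] -> counters=[2,2,2,0,0,1,0,2,0,3,0,0,0,0]
Step 7: insert cro at [0, 9] -> counters=[3,2,2,0,0,1,0,2,0,4,0,0,0,0]
Step 8: insert z at [1, 4] -> counters=[3,3,2,0,1,1,0,2,0,4,0,0,0,0]
Step 9: insert gb at [1, 2] -> counters=[3,4,3,0,1,1,0,2,0,4,0,0,0,0]
Step 10: insert xf at [8, 12] -> counters=[3,4,3,0,1,1,0,2,1,4,0,0,1,0]
Step 11: insert jea at [2, 10] -> counters=[3,4,4,0,1,1,0,2,1,4,1,0,1,0]
Query dc: check counters[0]=3 counters[5]=1 -> maybe

Answer: maybe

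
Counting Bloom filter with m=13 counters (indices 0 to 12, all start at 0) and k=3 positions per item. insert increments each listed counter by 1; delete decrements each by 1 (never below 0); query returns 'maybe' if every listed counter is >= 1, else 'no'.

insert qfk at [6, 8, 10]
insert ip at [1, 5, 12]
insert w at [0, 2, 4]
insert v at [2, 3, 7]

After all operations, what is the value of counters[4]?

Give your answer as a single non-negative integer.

Answer: 1

Derivation:
Step 1: insert qfk at [6, 8, 10] -> counters=[0,0,0,0,0,0,1,0,1,0,1,0,0]
Step 2: insert ip at [1, 5, 12] -> counters=[0,1,0,0,0,1,1,0,1,0,1,0,1]
Step 3: insert w at [0, 2, 4] -> counters=[1,1,1,0,1,1,1,0,1,0,1,0,1]
Step 4: insert v at [2, 3, 7] -> counters=[1,1,2,1,1,1,1,1,1,0,1,0,1]
Final counters=[1,1,2,1,1,1,1,1,1,0,1,0,1] -> counters[4]=1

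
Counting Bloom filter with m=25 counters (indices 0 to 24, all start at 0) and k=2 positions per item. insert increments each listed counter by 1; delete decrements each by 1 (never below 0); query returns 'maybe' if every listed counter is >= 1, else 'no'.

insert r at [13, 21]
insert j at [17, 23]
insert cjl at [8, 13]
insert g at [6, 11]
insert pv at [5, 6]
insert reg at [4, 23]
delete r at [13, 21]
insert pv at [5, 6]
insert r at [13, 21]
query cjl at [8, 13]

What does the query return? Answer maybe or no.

Answer: maybe

Derivation:
Step 1: insert r at [13, 21] -> counters=[0,0,0,0,0,0,0,0,0,0,0,0,0,1,0,0,0,0,0,0,0,1,0,0,0]
Step 2: insert j at [17, 23] -> counters=[0,0,0,0,0,0,0,0,0,0,0,0,0,1,0,0,0,1,0,0,0,1,0,1,0]
Step 3: insert cjl at [8, 13] -> counters=[0,0,0,0,0,0,0,0,1,0,0,0,0,2,0,0,0,1,0,0,0,1,0,1,0]
Step 4: insert g at [6, 11] -> counters=[0,0,0,0,0,0,1,0,1,0,0,1,0,2,0,0,0,1,0,0,0,1,0,1,0]
Step 5: insert pv at [5, 6] -> counters=[0,0,0,0,0,1,2,0,1,0,0,1,0,2,0,0,0,1,0,0,0,1,0,1,0]
Step 6: insert reg at [4, 23] -> counters=[0,0,0,0,1,1,2,0,1,0,0,1,0,2,0,0,0,1,0,0,0,1,0,2,0]
Step 7: delete r at [13, 21] -> counters=[0,0,0,0,1,1,2,0,1,0,0,1,0,1,0,0,0,1,0,0,0,0,0,2,0]
Step 8: insert pv at [5, 6] -> counters=[0,0,0,0,1,2,3,0,1,0,0,1,0,1,0,0,0,1,0,0,0,0,0,2,0]
Step 9: insert r at [13, 21] -> counters=[0,0,0,0,1,2,3,0,1,0,0,1,0,2,0,0,0,1,0,0,0,1,0,2,0]
Query cjl: check counters[8]=1 counters[13]=2 -> maybe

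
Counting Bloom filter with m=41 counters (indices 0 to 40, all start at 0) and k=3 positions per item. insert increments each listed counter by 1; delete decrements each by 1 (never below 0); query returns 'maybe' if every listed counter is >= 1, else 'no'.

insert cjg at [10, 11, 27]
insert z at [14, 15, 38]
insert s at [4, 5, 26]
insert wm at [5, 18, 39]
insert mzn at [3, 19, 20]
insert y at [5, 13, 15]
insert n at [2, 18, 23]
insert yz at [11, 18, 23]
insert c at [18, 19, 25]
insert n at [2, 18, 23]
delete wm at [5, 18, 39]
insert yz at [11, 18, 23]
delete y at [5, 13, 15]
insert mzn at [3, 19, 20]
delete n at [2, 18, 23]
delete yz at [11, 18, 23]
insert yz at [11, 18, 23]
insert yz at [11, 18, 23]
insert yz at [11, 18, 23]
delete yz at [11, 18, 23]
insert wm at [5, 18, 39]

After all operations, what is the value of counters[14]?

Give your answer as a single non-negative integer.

Step 1: insert cjg at [10, 11, 27] -> counters=[0,0,0,0,0,0,0,0,0,0,1,1,0,0,0,0,0,0,0,0,0,0,0,0,0,0,0,1,0,0,0,0,0,0,0,0,0,0,0,0,0]
Step 2: insert z at [14, 15, 38] -> counters=[0,0,0,0,0,0,0,0,0,0,1,1,0,0,1,1,0,0,0,0,0,0,0,0,0,0,0,1,0,0,0,0,0,0,0,0,0,0,1,0,0]
Step 3: insert s at [4, 5, 26] -> counters=[0,0,0,0,1,1,0,0,0,0,1,1,0,0,1,1,0,0,0,0,0,0,0,0,0,0,1,1,0,0,0,0,0,0,0,0,0,0,1,0,0]
Step 4: insert wm at [5, 18, 39] -> counters=[0,0,0,0,1,2,0,0,0,0,1,1,0,0,1,1,0,0,1,0,0,0,0,0,0,0,1,1,0,0,0,0,0,0,0,0,0,0,1,1,0]
Step 5: insert mzn at [3, 19, 20] -> counters=[0,0,0,1,1,2,0,0,0,0,1,1,0,0,1,1,0,0,1,1,1,0,0,0,0,0,1,1,0,0,0,0,0,0,0,0,0,0,1,1,0]
Step 6: insert y at [5, 13, 15] -> counters=[0,0,0,1,1,3,0,0,0,0,1,1,0,1,1,2,0,0,1,1,1,0,0,0,0,0,1,1,0,0,0,0,0,0,0,0,0,0,1,1,0]
Step 7: insert n at [2, 18, 23] -> counters=[0,0,1,1,1,3,0,0,0,0,1,1,0,1,1,2,0,0,2,1,1,0,0,1,0,0,1,1,0,0,0,0,0,0,0,0,0,0,1,1,0]
Step 8: insert yz at [11, 18, 23] -> counters=[0,0,1,1,1,3,0,0,0,0,1,2,0,1,1,2,0,0,3,1,1,0,0,2,0,0,1,1,0,0,0,0,0,0,0,0,0,0,1,1,0]
Step 9: insert c at [18, 19, 25] -> counters=[0,0,1,1,1,3,0,0,0,0,1,2,0,1,1,2,0,0,4,2,1,0,0,2,0,1,1,1,0,0,0,0,0,0,0,0,0,0,1,1,0]
Step 10: insert n at [2, 18, 23] -> counters=[0,0,2,1,1,3,0,0,0,0,1,2,0,1,1,2,0,0,5,2,1,0,0,3,0,1,1,1,0,0,0,0,0,0,0,0,0,0,1,1,0]
Step 11: delete wm at [5, 18, 39] -> counters=[0,0,2,1,1,2,0,0,0,0,1,2,0,1,1,2,0,0,4,2,1,0,0,3,0,1,1,1,0,0,0,0,0,0,0,0,0,0,1,0,0]
Step 12: insert yz at [11, 18, 23] -> counters=[0,0,2,1,1,2,0,0,0,0,1,3,0,1,1,2,0,0,5,2,1,0,0,4,0,1,1,1,0,0,0,0,0,0,0,0,0,0,1,0,0]
Step 13: delete y at [5, 13, 15] -> counters=[0,0,2,1,1,1,0,0,0,0,1,3,0,0,1,1,0,0,5,2,1,0,0,4,0,1,1,1,0,0,0,0,0,0,0,0,0,0,1,0,0]
Step 14: insert mzn at [3, 19, 20] -> counters=[0,0,2,2,1,1,0,0,0,0,1,3,0,0,1,1,0,0,5,3,2,0,0,4,0,1,1,1,0,0,0,0,0,0,0,0,0,0,1,0,0]
Step 15: delete n at [2, 18, 23] -> counters=[0,0,1,2,1,1,0,0,0,0,1,3,0,0,1,1,0,0,4,3,2,0,0,3,0,1,1,1,0,0,0,0,0,0,0,0,0,0,1,0,0]
Step 16: delete yz at [11, 18, 23] -> counters=[0,0,1,2,1,1,0,0,0,0,1,2,0,0,1,1,0,0,3,3,2,0,0,2,0,1,1,1,0,0,0,0,0,0,0,0,0,0,1,0,0]
Step 17: insert yz at [11, 18, 23] -> counters=[0,0,1,2,1,1,0,0,0,0,1,3,0,0,1,1,0,0,4,3,2,0,0,3,0,1,1,1,0,0,0,0,0,0,0,0,0,0,1,0,0]
Step 18: insert yz at [11, 18, 23] -> counters=[0,0,1,2,1,1,0,0,0,0,1,4,0,0,1,1,0,0,5,3,2,0,0,4,0,1,1,1,0,0,0,0,0,0,0,0,0,0,1,0,0]
Step 19: insert yz at [11, 18, 23] -> counters=[0,0,1,2,1,1,0,0,0,0,1,5,0,0,1,1,0,0,6,3,2,0,0,5,0,1,1,1,0,0,0,0,0,0,0,0,0,0,1,0,0]
Step 20: delete yz at [11, 18, 23] -> counters=[0,0,1,2,1,1,0,0,0,0,1,4,0,0,1,1,0,0,5,3,2,0,0,4,0,1,1,1,0,0,0,0,0,0,0,0,0,0,1,0,0]
Step 21: insert wm at [5, 18, 39] -> counters=[0,0,1,2,1,2,0,0,0,0,1,4,0,0,1,1,0,0,6,3,2,0,0,4,0,1,1,1,0,0,0,0,0,0,0,0,0,0,1,1,0]
Final counters=[0,0,1,2,1,2,0,0,0,0,1,4,0,0,1,1,0,0,6,3,2,0,0,4,0,1,1,1,0,0,0,0,0,0,0,0,0,0,1,1,0] -> counters[14]=1

Answer: 1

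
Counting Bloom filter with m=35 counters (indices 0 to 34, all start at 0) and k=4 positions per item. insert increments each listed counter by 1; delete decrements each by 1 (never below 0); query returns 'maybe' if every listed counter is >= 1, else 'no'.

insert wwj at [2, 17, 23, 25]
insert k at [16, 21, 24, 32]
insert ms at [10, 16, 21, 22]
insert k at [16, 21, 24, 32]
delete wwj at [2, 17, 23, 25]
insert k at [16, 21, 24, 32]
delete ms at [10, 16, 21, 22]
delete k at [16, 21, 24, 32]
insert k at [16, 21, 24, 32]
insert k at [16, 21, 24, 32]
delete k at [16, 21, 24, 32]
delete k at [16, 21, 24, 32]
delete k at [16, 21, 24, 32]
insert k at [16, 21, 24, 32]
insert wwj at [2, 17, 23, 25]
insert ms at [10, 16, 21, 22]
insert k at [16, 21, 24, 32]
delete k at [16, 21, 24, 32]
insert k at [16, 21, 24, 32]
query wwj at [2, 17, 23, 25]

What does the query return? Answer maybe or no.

Step 1: insert wwj at [2, 17, 23, 25] -> counters=[0,0,1,0,0,0,0,0,0,0,0,0,0,0,0,0,0,1,0,0,0,0,0,1,0,1,0,0,0,0,0,0,0,0,0]
Step 2: insert k at [16, 21, 24, 32] -> counters=[0,0,1,0,0,0,0,0,0,0,0,0,0,0,0,0,1,1,0,0,0,1,0,1,1,1,0,0,0,0,0,0,1,0,0]
Step 3: insert ms at [10, 16, 21, 22] -> counters=[0,0,1,0,0,0,0,0,0,0,1,0,0,0,0,0,2,1,0,0,0,2,1,1,1,1,0,0,0,0,0,0,1,0,0]
Step 4: insert k at [16, 21, 24, 32] -> counters=[0,0,1,0,0,0,0,0,0,0,1,0,0,0,0,0,3,1,0,0,0,3,1,1,2,1,0,0,0,0,0,0,2,0,0]
Step 5: delete wwj at [2, 17, 23, 25] -> counters=[0,0,0,0,0,0,0,0,0,0,1,0,0,0,0,0,3,0,0,0,0,3,1,0,2,0,0,0,0,0,0,0,2,0,0]
Step 6: insert k at [16, 21, 24, 32] -> counters=[0,0,0,0,0,0,0,0,0,0,1,0,0,0,0,0,4,0,0,0,0,4,1,0,3,0,0,0,0,0,0,0,3,0,0]
Step 7: delete ms at [10, 16, 21, 22] -> counters=[0,0,0,0,0,0,0,0,0,0,0,0,0,0,0,0,3,0,0,0,0,3,0,0,3,0,0,0,0,0,0,0,3,0,0]
Step 8: delete k at [16, 21, 24, 32] -> counters=[0,0,0,0,0,0,0,0,0,0,0,0,0,0,0,0,2,0,0,0,0,2,0,0,2,0,0,0,0,0,0,0,2,0,0]
Step 9: insert k at [16, 21, 24, 32] -> counters=[0,0,0,0,0,0,0,0,0,0,0,0,0,0,0,0,3,0,0,0,0,3,0,0,3,0,0,0,0,0,0,0,3,0,0]
Step 10: insert k at [16, 21, 24, 32] -> counters=[0,0,0,0,0,0,0,0,0,0,0,0,0,0,0,0,4,0,0,0,0,4,0,0,4,0,0,0,0,0,0,0,4,0,0]
Step 11: delete k at [16, 21, 24, 32] -> counters=[0,0,0,0,0,0,0,0,0,0,0,0,0,0,0,0,3,0,0,0,0,3,0,0,3,0,0,0,0,0,0,0,3,0,0]
Step 12: delete k at [16, 21, 24, 32] -> counters=[0,0,0,0,0,0,0,0,0,0,0,0,0,0,0,0,2,0,0,0,0,2,0,0,2,0,0,0,0,0,0,0,2,0,0]
Step 13: delete k at [16, 21, 24, 32] -> counters=[0,0,0,0,0,0,0,0,0,0,0,0,0,0,0,0,1,0,0,0,0,1,0,0,1,0,0,0,0,0,0,0,1,0,0]
Step 14: insert k at [16, 21, 24, 32] -> counters=[0,0,0,0,0,0,0,0,0,0,0,0,0,0,0,0,2,0,0,0,0,2,0,0,2,0,0,0,0,0,0,0,2,0,0]
Step 15: insert wwj at [2, 17, 23, 25] -> counters=[0,0,1,0,0,0,0,0,0,0,0,0,0,0,0,0,2,1,0,0,0,2,0,1,2,1,0,0,0,0,0,0,2,0,0]
Step 16: insert ms at [10, 16, 21, 22] -> counters=[0,0,1,0,0,0,0,0,0,0,1,0,0,0,0,0,3,1,0,0,0,3,1,1,2,1,0,0,0,0,0,0,2,0,0]
Step 17: insert k at [16, 21, 24, 32] -> counters=[0,0,1,0,0,0,0,0,0,0,1,0,0,0,0,0,4,1,0,0,0,4,1,1,3,1,0,0,0,0,0,0,3,0,0]
Step 18: delete k at [16, 21, 24, 32] -> counters=[0,0,1,0,0,0,0,0,0,0,1,0,0,0,0,0,3,1,0,0,0,3,1,1,2,1,0,0,0,0,0,0,2,0,0]
Step 19: insert k at [16, 21, 24, 32] -> counters=[0,0,1,0,0,0,0,0,0,0,1,0,0,0,0,0,4,1,0,0,0,4,1,1,3,1,0,0,0,0,0,0,3,0,0]
Query wwj: check counters[2]=1 counters[17]=1 counters[23]=1 counters[25]=1 -> maybe

Answer: maybe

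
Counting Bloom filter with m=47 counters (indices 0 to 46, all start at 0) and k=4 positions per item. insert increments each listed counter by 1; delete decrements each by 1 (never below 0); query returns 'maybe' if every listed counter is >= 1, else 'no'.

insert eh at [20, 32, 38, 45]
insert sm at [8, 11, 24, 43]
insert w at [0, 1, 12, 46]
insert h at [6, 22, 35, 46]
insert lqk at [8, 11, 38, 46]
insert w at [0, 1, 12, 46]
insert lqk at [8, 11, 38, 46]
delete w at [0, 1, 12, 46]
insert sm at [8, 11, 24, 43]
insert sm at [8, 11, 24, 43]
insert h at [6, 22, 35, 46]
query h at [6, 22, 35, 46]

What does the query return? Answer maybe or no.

Answer: maybe

Derivation:
Step 1: insert eh at [20, 32, 38, 45] -> counters=[0,0,0,0,0,0,0,0,0,0,0,0,0,0,0,0,0,0,0,0,1,0,0,0,0,0,0,0,0,0,0,0,1,0,0,0,0,0,1,0,0,0,0,0,0,1,0]
Step 2: insert sm at [8, 11, 24, 43] -> counters=[0,0,0,0,0,0,0,0,1,0,0,1,0,0,0,0,0,0,0,0,1,0,0,0,1,0,0,0,0,0,0,0,1,0,0,0,0,0,1,0,0,0,0,1,0,1,0]
Step 3: insert w at [0, 1, 12, 46] -> counters=[1,1,0,0,0,0,0,0,1,0,0,1,1,0,0,0,0,0,0,0,1,0,0,0,1,0,0,0,0,0,0,0,1,0,0,0,0,0,1,0,0,0,0,1,0,1,1]
Step 4: insert h at [6, 22, 35, 46] -> counters=[1,1,0,0,0,0,1,0,1,0,0,1,1,0,0,0,0,0,0,0,1,0,1,0,1,0,0,0,0,0,0,0,1,0,0,1,0,0,1,0,0,0,0,1,0,1,2]
Step 5: insert lqk at [8, 11, 38, 46] -> counters=[1,1,0,0,0,0,1,0,2,0,0,2,1,0,0,0,0,0,0,0,1,0,1,0,1,0,0,0,0,0,0,0,1,0,0,1,0,0,2,0,0,0,0,1,0,1,3]
Step 6: insert w at [0, 1, 12, 46] -> counters=[2,2,0,0,0,0,1,0,2,0,0,2,2,0,0,0,0,0,0,0,1,0,1,0,1,0,0,0,0,0,0,0,1,0,0,1,0,0,2,0,0,0,0,1,0,1,4]
Step 7: insert lqk at [8, 11, 38, 46] -> counters=[2,2,0,0,0,0,1,0,3,0,0,3,2,0,0,0,0,0,0,0,1,0,1,0,1,0,0,0,0,0,0,0,1,0,0,1,0,0,3,0,0,0,0,1,0,1,5]
Step 8: delete w at [0, 1, 12, 46] -> counters=[1,1,0,0,0,0,1,0,3,0,0,3,1,0,0,0,0,0,0,0,1,0,1,0,1,0,0,0,0,0,0,0,1,0,0,1,0,0,3,0,0,0,0,1,0,1,4]
Step 9: insert sm at [8, 11, 24, 43] -> counters=[1,1,0,0,0,0,1,0,4,0,0,4,1,0,0,0,0,0,0,0,1,0,1,0,2,0,0,0,0,0,0,0,1,0,0,1,0,0,3,0,0,0,0,2,0,1,4]
Step 10: insert sm at [8, 11, 24, 43] -> counters=[1,1,0,0,0,0,1,0,5,0,0,5,1,0,0,0,0,0,0,0,1,0,1,0,3,0,0,0,0,0,0,0,1,0,0,1,0,0,3,0,0,0,0,3,0,1,4]
Step 11: insert h at [6, 22, 35, 46] -> counters=[1,1,0,0,0,0,2,0,5,0,0,5,1,0,0,0,0,0,0,0,1,0,2,0,3,0,0,0,0,0,0,0,1,0,0,2,0,0,3,0,0,0,0,3,0,1,5]
Query h: check counters[6]=2 counters[22]=2 counters[35]=2 counters[46]=5 -> maybe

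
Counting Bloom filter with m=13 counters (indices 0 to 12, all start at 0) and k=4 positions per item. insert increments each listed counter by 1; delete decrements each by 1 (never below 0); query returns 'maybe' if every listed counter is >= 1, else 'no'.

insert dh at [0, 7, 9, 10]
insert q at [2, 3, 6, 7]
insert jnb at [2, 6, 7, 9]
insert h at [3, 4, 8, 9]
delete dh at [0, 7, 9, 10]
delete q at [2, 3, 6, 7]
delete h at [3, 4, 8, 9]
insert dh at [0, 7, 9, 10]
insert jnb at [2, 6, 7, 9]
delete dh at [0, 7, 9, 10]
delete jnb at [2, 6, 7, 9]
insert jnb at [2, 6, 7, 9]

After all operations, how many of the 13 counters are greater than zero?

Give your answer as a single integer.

Step 1: insert dh at [0, 7, 9, 10] -> counters=[1,0,0,0,0,0,0,1,0,1,1,0,0]
Step 2: insert q at [2, 3, 6, 7] -> counters=[1,0,1,1,0,0,1,2,0,1,1,0,0]
Step 3: insert jnb at [2, 6, 7, 9] -> counters=[1,0,2,1,0,0,2,3,0,2,1,0,0]
Step 4: insert h at [3, 4, 8, 9] -> counters=[1,0,2,2,1,0,2,3,1,3,1,0,0]
Step 5: delete dh at [0, 7, 9, 10] -> counters=[0,0,2,2,1,0,2,2,1,2,0,0,0]
Step 6: delete q at [2, 3, 6, 7] -> counters=[0,0,1,1,1,0,1,1,1,2,0,0,0]
Step 7: delete h at [3, 4, 8, 9] -> counters=[0,0,1,0,0,0,1,1,0,1,0,0,0]
Step 8: insert dh at [0, 7, 9, 10] -> counters=[1,0,1,0,0,0,1,2,0,2,1,0,0]
Step 9: insert jnb at [2, 6, 7, 9] -> counters=[1,0,2,0,0,0,2,3,0,3,1,0,0]
Step 10: delete dh at [0, 7, 9, 10] -> counters=[0,0,2,0,0,0,2,2,0,2,0,0,0]
Step 11: delete jnb at [2, 6, 7, 9] -> counters=[0,0,1,0,0,0,1,1,0,1,0,0,0]
Step 12: insert jnb at [2, 6, 7, 9] -> counters=[0,0,2,0,0,0,2,2,0,2,0,0,0]
Final counters=[0,0,2,0,0,0,2,2,0,2,0,0,0] -> 4 nonzero

Answer: 4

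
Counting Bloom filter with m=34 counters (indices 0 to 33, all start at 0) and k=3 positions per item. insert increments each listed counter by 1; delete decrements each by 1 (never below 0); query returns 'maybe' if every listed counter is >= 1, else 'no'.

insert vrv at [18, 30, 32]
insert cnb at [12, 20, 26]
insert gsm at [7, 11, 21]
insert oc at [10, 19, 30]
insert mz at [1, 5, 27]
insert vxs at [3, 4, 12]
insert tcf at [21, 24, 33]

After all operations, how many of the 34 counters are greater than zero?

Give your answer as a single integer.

Step 1: insert vrv at [18, 30, 32] -> counters=[0,0,0,0,0,0,0,0,0,0,0,0,0,0,0,0,0,0,1,0,0,0,0,0,0,0,0,0,0,0,1,0,1,0]
Step 2: insert cnb at [12, 20, 26] -> counters=[0,0,0,0,0,0,0,0,0,0,0,0,1,0,0,0,0,0,1,0,1,0,0,0,0,0,1,0,0,0,1,0,1,0]
Step 3: insert gsm at [7, 11, 21] -> counters=[0,0,0,0,0,0,0,1,0,0,0,1,1,0,0,0,0,0,1,0,1,1,0,0,0,0,1,0,0,0,1,0,1,0]
Step 4: insert oc at [10, 19, 30] -> counters=[0,0,0,0,0,0,0,1,0,0,1,1,1,0,0,0,0,0,1,1,1,1,0,0,0,0,1,0,0,0,2,0,1,0]
Step 5: insert mz at [1, 5, 27] -> counters=[0,1,0,0,0,1,0,1,0,0,1,1,1,0,0,0,0,0,1,1,1,1,0,0,0,0,1,1,0,0,2,0,1,0]
Step 6: insert vxs at [3, 4, 12] -> counters=[0,1,0,1,1,1,0,1,0,0,1,1,2,0,0,0,0,0,1,1,1,1,0,0,0,0,1,1,0,0,2,0,1,0]
Step 7: insert tcf at [21, 24, 33] -> counters=[0,1,0,1,1,1,0,1,0,0,1,1,2,0,0,0,0,0,1,1,1,2,0,0,1,0,1,1,0,0,2,0,1,1]
Final counters=[0,1,0,1,1,1,0,1,0,0,1,1,2,0,0,0,0,0,1,1,1,2,0,0,1,0,1,1,0,0,2,0,1,1] -> 18 nonzero

Answer: 18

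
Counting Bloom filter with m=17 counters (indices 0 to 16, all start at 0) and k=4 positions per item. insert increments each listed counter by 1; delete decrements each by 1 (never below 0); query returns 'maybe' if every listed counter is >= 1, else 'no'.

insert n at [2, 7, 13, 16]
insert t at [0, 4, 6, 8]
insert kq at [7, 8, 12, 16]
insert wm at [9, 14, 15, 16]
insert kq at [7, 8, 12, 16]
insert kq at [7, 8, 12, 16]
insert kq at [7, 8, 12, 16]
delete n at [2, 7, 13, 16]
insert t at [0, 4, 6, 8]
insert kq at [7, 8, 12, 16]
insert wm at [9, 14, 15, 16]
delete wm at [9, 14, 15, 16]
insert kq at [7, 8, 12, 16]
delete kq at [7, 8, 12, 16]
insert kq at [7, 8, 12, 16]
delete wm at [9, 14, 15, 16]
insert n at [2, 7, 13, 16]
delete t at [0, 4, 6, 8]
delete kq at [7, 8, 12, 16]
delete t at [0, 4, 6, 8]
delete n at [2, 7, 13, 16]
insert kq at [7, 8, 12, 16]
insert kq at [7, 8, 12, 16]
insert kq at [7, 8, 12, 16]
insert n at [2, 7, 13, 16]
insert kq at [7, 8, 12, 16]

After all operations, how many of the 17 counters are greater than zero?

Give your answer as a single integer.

Step 1: insert n at [2, 7, 13, 16] -> counters=[0,0,1,0,0,0,0,1,0,0,0,0,0,1,0,0,1]
Step 2: insert t at [0, 4, 6, 8] -> counters=[1,0,1,0,1,0,1,1,1,0,0,0,0,1,0,0,1]
Step 3: insert kq at [7, 8, 12, 16] -> counters=[1,0,1,0,1,0,1,2,2,0,0,0,1,1,0,0,2]
Step 4: insert wm at [9, 14, 15, 16] -> counters=[1,0,1,0,1,0,1,2,2,1,0,0,1,1,1,1,3]
Step 5: insert kq at [7, 8, 12, 16] -> counters=[1,0,1,0,1,0,1,3,3,1,0,0,2,1,1,1,4]
Step 6: insert kq at [7, 8, 12, 16] -> counters=[1,0,1,0,1,0,1,4,4,1,0,0,3,1,1,1,5]
Step 7: insert kq at [7, 8, 12, 16] -> counters=[1,0,1,0,1,0,1,5,5,1,0,0,4,1,1,1,6]
Step 8: delete n at [2, 7, 13, 16] -> counters=[1,0,0,0,1,0,1,4,5,1,0,0,4,0,1,1,5]
Step 9: insert t at [0, 4, 6, 8] -> counters=[2,0,0,0,2,0,2,4,6,1,0,0,4,0,1,1,5]
Step 10: insert kq at [7, 8, 12, 16] -> counters=[2,0,0,0,2,0,2,5,7,1,0,0,5,0,1,1,6]
Step 11: insert wm at [9, 14, 15, 16] -> counters=[2,0,0,0,2,0,2,5,7,2,0,0,5,0,2,2,7]
Step 12: delete wm at [9, 14, 15, 16] -> counters=[2,0,0,0,2,0,2,5,7,1,0,0,5,0,1,1,6]
Step 13: insert kq at [7, 8, 12, 16] -> counters=[2,0,0,0,2,0,2,6,8,1,0,0,6,0,1,1,7]
Step 14: delete kq at [7, 8, 12, 16] -> counters=[2,0,0,0,2,0,2,5,7,1,0,0,5,0,1,1,6]
Step 15: insert kq at [7, 8, 12, 16] -> counters=[2,0,0,0,2,0,2,6,8,1,0,0,6,0,1,1,7]
Step 16: delete wm at [9, 14, 15, 16] -> counters=[2,0,0,0,2,0,2,6,8,0,0,0,6,0,0,0,6]
Step 17: insert n at [2, 7, 13, 16] -> counters=[2,0,1,0,2,0,2,7,8,0,0,0,6,1,0,0,7]
Step 18: delete t at [0, 4, 6, 8] -> counters=[1,0,1,0,1,0,1,7,7,0,0,0,6,1,0,0,7]
Step 19: delete kq at [7, 8, 12, 16] -> counters=[1,0,1,0,1,0,1,6,6,0,0,0,5,1,0,0,6]
Step 20: delete t at [0, 4, 6, 8] -> counters=[0,0,1,0,0,0,0,6,5,0,0,0,5,1,0,0,6]
Step 21: delete n at [2, 7, 13, 16] -> counters=[0,0,0,0,0,0,0,5,5,0,0,0,5,0,0,0,5]
Step 22: insert kq at [7, 8, 12, 16] -> counters=[0,0,0,0,0,0,0,6,6,0,0,0,6,0,0,0,6]
Step 23: insert kq at [7, 8, 12, 16] -> counters=[0,0,0,0,0,0,0,7,7,0,0,0,7,0,0,0,7]
Step 24: insert kq at [7, 8, 12, 16] -> counters=[0,0,0,0,0,0,0,8,8,0,0,0,8,0,0,0,8]
Step 25: insert n at [2, 7, 13, 16] -> counters=[0,0,1,0,0,0,0,9,8,0,0,0,8,1,0,0,9]
Step 26: insert kq at [7, 8, 12, 16] -> counters=[0,0,1,0,0,0,0,10,9,0,0,0,9,1,0,0,10]
Final counters=[0,0,1,0,0,0,0,10,9,0,0,0,9,1,0,0,10] -> 6 nonzero

Answer: 6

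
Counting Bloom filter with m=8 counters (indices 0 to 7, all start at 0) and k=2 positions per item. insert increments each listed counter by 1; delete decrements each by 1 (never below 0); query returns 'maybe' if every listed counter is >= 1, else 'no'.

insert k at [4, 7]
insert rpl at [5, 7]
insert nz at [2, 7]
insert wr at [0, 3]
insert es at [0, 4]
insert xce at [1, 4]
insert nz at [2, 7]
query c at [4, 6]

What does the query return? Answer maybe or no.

Answer: no

Derivation:
Step 1: insert k at [4, 7] -> counters=[0,0,0,0,1,0,0,1]
Step 2: insert rpl at [5, 7] -> counters=[0,0,0,0,1,1,0,2]
Step 3: insert nz at [2, 7] -> counters=[0,0,1,0,1,1,0,3]
Step 4: insert wr at [0, 3] -> counters=[1,0,1,1,1,1,0,3]
Step 5: insert es at [0, 4] -> counters=[2,0,1,1,2,1,0,3]
Step 6: insert xce at [1, 4] -> counters=[2,1,1,1,3,1,0,3]
Step 7: insert nz at [2, 7] -> counters=[2,1,2,1,3,1,0,4]
Query c: check counters[4]=3 counters[6]=0 -> no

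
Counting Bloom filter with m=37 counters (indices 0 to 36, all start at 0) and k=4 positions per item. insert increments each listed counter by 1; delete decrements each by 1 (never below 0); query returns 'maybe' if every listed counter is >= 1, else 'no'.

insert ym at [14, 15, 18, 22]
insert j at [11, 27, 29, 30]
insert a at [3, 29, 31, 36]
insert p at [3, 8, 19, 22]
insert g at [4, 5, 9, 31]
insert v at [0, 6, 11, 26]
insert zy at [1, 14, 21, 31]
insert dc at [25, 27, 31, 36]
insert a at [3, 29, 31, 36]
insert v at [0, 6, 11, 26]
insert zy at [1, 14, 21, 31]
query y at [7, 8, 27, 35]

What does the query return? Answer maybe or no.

Answer: no

Derivation:
Step 1: insert ym at [14, 15, 18, 22] -> counters=[0,0,0,0,0,0,0,0,0,0,0,0,0,0,1,1,0,0,1,0,0,0,1,0,0,0,0,0,0,0,0,0,0,0,0,0,0]
Step 2: insert j at [11, 27, 29, 30] -> counters=[0,0,0,0,0,0,0,0,0,0,0,1,0,0,1,1,0,0,1,0,0,0,1,0,0,0,0,1,0,1,1,0,0,0,0,0,0]
Step 3: insert a at [3, 29, 31, 36] -> counters=[0,0,0,1,0,0,0,0,0,0,0,1,0,0,1,1,0,0,1,0,0,0,1,0,0,0,0,1,0,2,1,1,0,0,0,0,1]
Step 4: insert p at [3, 8, 19, 22] -> counters=[0,0,0,2,0,0,0,0,1,0,0,1,0,0,1,1,0,0,1,1,0,0,2,0,0,0,0,1,0,2,1,1,0,0,0,0,1]
Step 5: insert g at [4, 5, 9, 31] -> counters=[0,0,0,2,1,1,0,0,1,1,0,1,0,0,1,1,0,0,1,1,0,0,2,0,0,0,0,1,0,2,1,2,0,0,0,0,1]
Step 6: insert v at [0, 6, 11, 26] -> counters=[1,0,0,2,1,1,1,0,1,1,0,2,0,0,1,1,0,0,1,1,0,0,2,0,0,0,1,1,0,2,1,2,0,0,0,0,1]
Step 7: insert zy at [1, 14, 21, 31] -> counters=[1,1,0,2,1,1,1,0,1,1,0,2,0,0,2,1,0,0,1,1,0,1,2,0,0,0,1,1,0,2,1,3,0,0,0,0,1]
Step 8: insert dc at [25, 27, 31, 36] -> counters=[1,1,0,2,1,1,1,0,1,1,0,2,0,0,2,1,0,0,1,1,0,1,2,0,0,1,1,2,0,2,1,4,0,0,0,0,2]
Step 9: insert a at [3, 29, 31, 36] -> counters=[1,1,0,3,1,1,1,0,1,1,0,2,0,0,2,1,0,0,1,1,0,1,2,0,0,1,1,2,0,3,1,5,0,0,0,0,3]
Step 10: insert v at [0, 6, 11, 26] -> counters=[2,1,0,3,1,1,2,0,1,1,0,3,0,0,2,1,0,0,1,1,0,1,2,0,0,1,2,2,0,3,1,5,0,0,0,0,3]
Step 11: insert zy at [1, 14, 21, 31] -> counters=[2,2,0,3,1,1,2,0,1,1,0,3,0,0,3,1,0,0,1,1,0,2,2,0,0,1,2,2,0,3,1,6,0,0,0,0,3]
Query y: check counters[7]=0 counters[8]=1 counters[27]=2 counters[35]=0 -> no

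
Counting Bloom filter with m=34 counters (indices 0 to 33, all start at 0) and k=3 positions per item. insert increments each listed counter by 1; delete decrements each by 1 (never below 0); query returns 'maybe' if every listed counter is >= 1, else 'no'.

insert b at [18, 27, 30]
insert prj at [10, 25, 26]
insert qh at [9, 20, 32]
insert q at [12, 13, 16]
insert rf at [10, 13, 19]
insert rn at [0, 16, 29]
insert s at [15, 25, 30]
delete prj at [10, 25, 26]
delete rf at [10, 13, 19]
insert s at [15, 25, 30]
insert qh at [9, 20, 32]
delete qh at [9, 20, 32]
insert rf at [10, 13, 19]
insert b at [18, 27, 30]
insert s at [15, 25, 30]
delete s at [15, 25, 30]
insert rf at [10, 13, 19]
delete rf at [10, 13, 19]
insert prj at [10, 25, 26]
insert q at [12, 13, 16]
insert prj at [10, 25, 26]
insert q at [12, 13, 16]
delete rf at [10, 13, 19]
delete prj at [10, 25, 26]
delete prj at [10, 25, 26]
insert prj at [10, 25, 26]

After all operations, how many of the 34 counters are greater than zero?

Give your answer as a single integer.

Answer: 15

Derivation:
Step 1: insert b at [18, 27, 30] -> counters=[0,0,0,0,0,0,0,0,0,0,0,0,0,0,0,0,0,0,1,0,0,0,0,0,0,0,0,1,0,0,1,0,0,0]
Step 2: insert prj at [10, 25, 26] -> counters=[0,0,0,0,0,0,0,0,0,0,1,0,0,0,0,0,0,0,1,0,0,0,0,0,0,1,1,1,0,0,1,0,0,0]
Step 3: insert qh at [9, 20, 32] -> counters=[0,0,0,0,0,0,0,0,0,1,1,0,0,0,0,0,0,0,1,0,1,0,0,0,0,1,1,1,0,0,1,0,1,0]
Step 4: insert q at [12, 13, 16] -> counters=[0,0,0,0,0,0,0,0,0,1,1,0,1,1,0,0,1,0,1,0,1,0,0,0,0,1,1,1,0,0,1,0,1,0]
Step 5: insert rf at [10, 13, 19] -> counters=[0,0,0,0,0,0,0,0,0,1,2,0,1,2,0,0,1,0,1,1,1,0,0,0,0,1,1,1,0,0,1,0,1,0]
Step 6: insert rn at [0, 16, 29] -> counters=[1,0,0,0,0,0,0,0,0,1,2,0,1,2,0,0,2,0,1,1,1,0,0,0,0,1,1,1,0,1,1,0,1,0]
Step 7: insert s at [15, 25, 30] -> counters=[1,0,0,0,0,0,0,0,0,1,2,0,1,2,0,1,2,0,1,1,1,0,0,0,0,2,1,1,0,1,2,0,1,0]
Step 8: delete prj at [10, 25, 26] -> counters=[1,0,0,0,0,0,0,0,0,1,1,0,1,2,0,1,2,0,1,1,1,0,0,0,0,1,0,1,0,1,2,0,1,0]
Step 9: delete rf at [10, 13, 19] -> counters=[1,0,0,0,0,0,0,0,0,1,0,0,1,1,0,1,2,0,1,0,1,0,0,0,0,1,0,1,0,1,2,0,1,0]
Step 10: insert s at [15, 25, 30] -> counters=[1,0,0,0,0,0,0,0,0,1,0,0,1,1,0,2,2,0,1,0,1,0,0,0,0,2,0,1,0,1,3,0,1,0]
Step 11: insert qh at [9, 20, 32] -> counters=[1,0,0,0,0,0,0,0,0,2,0,0,1,1,0,2,2,0,1,0,2,0,0,0,0,2,0,1,0,1,3,0,2,0]
Step 12: delete qh at [9, 20, 32] -> counters=[1,0,0,0,0,0,0,0,0,1,0,0,1,1,0,2,2,0,1,0,1,0,0,0,0,2,0,1,0,1,3,0,1,0]
Step 13: insert rf at [10, 13, 19] -> counters=[1,0,0,0,0,0,0,0,0,1,1,0,1,2,0,2,2,0,1,1,1,0,0,0,0,2,0,1,0,1,3,0,1,0]
Step 14: insert b at [18, 27, 30] -> counters=[1,0,0,0,0,0,0,0,0,1,1,0,1,2,0,2,2,0,2,1,1,0,0,0,0,2,0,2,0,1,4,0,1,0]
Step 15: insert s at [15, 25, 30] -> counters=[1,0,0,0,0,0,0,0,0,1,1,0,1,2,0,3,2,0,2,1,1,0,0,0,0,3,0,2,0,1,5,0,1,0]
Step 16: delete s at [15, 25, 30] -> counters=[1,0,0,0,0,0,0,0,0,1,1,0,1,2,0,2,2,0,2,1,1,0,0,0,0,2,0,2,0,1,4,0,1,0]
Step 17: insert rf at [10, 13, 19] -> counters=[1,0,0,0,0,0,0,0,0,1,2,0,1,3,0,2,2,0,2,2,1,0,0,0,0,2,0,2,0,1,4,0,1,0]
Step 18: delete rf at [10, 13, 19] -> counters=[1,0,0,0,0,0,0,0,0,1,1,0,1,2,0,2,2,0,2,1,1,0,0,0,0,2,0,2,0,1,4,0,1,0]
Step 19: insert prj at [10, 25, 26] -> counters=[1,0,0,0,0,0,0,0,0,1,2,0,1,2,0,2,2,0,2,1,1,0,0,0,0,3,1,2,0,1,4,0,1,0]
Step 20: insert q at [12, 13, 16] -> counters=[1,0,0,0,0,0,0,0,0,1,2,0,2,3,0,2,3,0,2,1,1,0,0,0,0,3,1,2,0,1,4,0,1,0]
Step 21: insert prj at [10, 25, 26] -> counters=[1,0,0,0,0,0,0,0,0,1,3,0,2,3,0,2,3,0,2,1,1,0,0,0,0,4,2,2,0,1,4,0,1,0]
Step 22: insert q at [12, 13, 16] -> counters=[1,0,0,0,0,0,0,0,0,1,3,0,3,4,0,2,4,0,2,1,1,0,0,0,0,4,2,2,0,1,4,0,1,0]
Step 23: delete rf at [10, 13, 19] -> counters=[1,0,0,0,0,0,0,0,0,1,2,0,3,3,0,2,4,0,2,0,1,0,0,0,0,4,2,2,0,1,4,0,1,0]
Step 24: delete prj at [10, 25, 26] -> counters=[1,0,0,0,0,0,0,0,0,1,1,0,3,3,0,2,4,0,2,0,1,0,0,0,0,3,1,2,0,1,4,0,1,0]
Step 25: delete prj at [10, 25, 26] -> counters=[1,0,0,0,0,0,0,0,0,1,0,0,3,3,0,2,4,0,2,0,1,0,0,0,0,2,0,2,0,1,4,0,1,0]
Step 26: insert prj at [10, 25, 26] -> counters=[1,0,0,0,0,0,0,0,0,1,1,0,3,3,0,2,4,0,2,0,1,0,0,0,0,3,1,2,0,1,4,0,1,0]
Final counters=[1,0,0,0,0,0,0,0,0,1,1,0,3,3,0,2,4,0,2,0,1,0,0,0,0,3,1,2,0,1,4,0,1,0] -> 15 nonzero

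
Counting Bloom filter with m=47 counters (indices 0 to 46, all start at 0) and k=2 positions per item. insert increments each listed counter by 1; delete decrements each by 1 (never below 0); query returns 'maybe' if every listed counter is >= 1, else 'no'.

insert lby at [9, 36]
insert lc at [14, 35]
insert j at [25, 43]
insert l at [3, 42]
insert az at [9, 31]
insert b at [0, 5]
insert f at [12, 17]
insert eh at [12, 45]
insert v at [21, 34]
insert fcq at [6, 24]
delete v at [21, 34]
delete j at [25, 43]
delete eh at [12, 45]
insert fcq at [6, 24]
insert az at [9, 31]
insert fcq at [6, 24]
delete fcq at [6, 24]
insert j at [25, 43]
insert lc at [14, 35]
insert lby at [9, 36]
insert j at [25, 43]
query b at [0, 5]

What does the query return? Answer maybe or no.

Step 1: insert lby at [9, 36] -> counters=[0,0,0,0,0,0,0,0,0,1,0,0,0,0,0,0,0,0,0,0,0,0,0,0,0,0,0,0,0,0,0,0,0,0,0,0,1,0,0,0,0,0,0,0,0,0,0]
Step 2: insert lc at [14, 35] -> counters=[0,0,0,0,0,0,0,0,0,1,0,0,0,0,1,0,0,0,0,0,0,0,0,0,0,0,0,0,0,0,0,0,0,0,0,1,1,0,0,0,0,0,0,0,0,0,0]
Step 3: insert j at [25, 43] -> counters=[0,0,0,0,0,0,0,0,0,1,0,0,0,0,1,0,0,0,0,0,0,0,0,0,0,1,0,0,0,0,0,0,0,0,0,1,1,0,0,0,0,0,0,1,0,0,0]
Step 4: insert l at [3, 42] -> counters=[0,0,0,1,0,0,0,0,0,1,0,0,0,0,1,0,0,0,0,0,0,0,0,0,0,1,0,0,0,0,0,0,0,0,0,1,1,0,0,0,0,0,1,1,0,0,0]
Step 5: insert az at [9, 31] -> counters=[0,0,0,1,0,0,0,0,0,2,0,0,0,0,1,0,0,0,0,0,0,0,0,0,0,1,0,0,0,0,0,1,0,0,0,1,1,0,0,0,0,0,1,1,0,0,0]
Step 6: insert b at [0, 5] -> counters=[1,0,0,1,0,1,0,0,0,2,0,0,0,0,1,0,0,0,0,0,0,0,0,0,0,1,0,0,0,0,0,1,0,0,0,1,1,0,0,0,0,0,1,1,0,0,0]
Step 7: insert f at [12, 17] -> counters=[1,0,0,1,0,1,0,0,0,2,0,0,1,0,1,0,0,1,0,0,0,0,0,0,0,1,0,0,0,0,0,1,0,0,0,1,1,0,0,0,0,0,1,1,0,0,0]
Step 8: insert eh at [12, 45] -> counters=[1,0,0,1,0,1,0,0,0,2,0,0,2,0,1,0,0,1,0,0,0,0,0,0,0,1,0,0,0,0,0,1,0,0,0,1,1,0,0,0,0,0,1,1,0,1,0]
Step 9: insert v at [21, 34] -> counters=[1,0,0,1,0,1,0,0,0,2,0,0,2,0,1,0,0,1,0,0,0,1,0,0,0,1,0,0,0,0,0,1,0,0,1,1,1,0,0,0,0,0,1,1,0,1,0]
Step 10: insert fcq at [6, 24] -> counters=[1,0,0,1,0,1,1,0,0,2,0,0,2,0,1,0,0,1,0,0,0,1,0,0,1,1,0,0,0,0,0,1,0,0,1,1,1,0,0,0,0,0,1,1,0,1,0]
Step 11: delete v at [21, 34] -> counters=[1,0,0,1,0,1,1,0,0,2,0,0,2,0,1,0,0,1,0,0,0,0,0,0,1,1,0,0,0,0,0,1,0,0,0,1,1,0,0,0,0,0,1,1,0,1,0]
Step 12: delete j at [25, 43] -> counters=[1,0,0,1,0,1,1,0,0,2,0,0,2,0,1,0,0,1,0,0,0,0,0,0,1,0,0,0,0,0,0,1,0,0,0,1,1,0,0,0,0,0,1,0,0,1,0]
Step 13: delete eh at [12, 45] -> counters=[1,0,0,1,0,1,1,0,0,2,0,0,1,0,1,0,0,1,0,0,0,0,0,0,1,0,0,0,0,0,0,1,0,0,0,1,1,0,0,0,0,0,1,0,0,0,0]
Step 14: insert fcq at [6, 24] -> counters=[1,0,0,1,0,1,2,0,0,2,0,0,1,0,1,0,0,1,0,0,0,0,0,0,2,0,0,0,0,0,0,1,0,0,0,1,1,0,0,0,0,0,1,0,0,0,0]
Step 15: insert az at [9, 31] -> counters=[1,0,0,1,0,1,2,0,0,3,0,0,1,0,1,0,0,1,0,0,0,0,0,0,2,0,0,0,0,0,0,2,0,0,0,1,1,0,0,0,0,0,1,0,0,0,0]
Step 16: insert fcq at [6, 24] -> counters=[1,0,0,1,0,1,3,0,0,3,0,0,1,0,1,0,0,1,0,0,0,0,0,0,3,0,0,0,0,0,0,2,0,0,0,1,1,0,0,0,0,0,1,0,0,0,0]
Step 17: delete fcq at [6, 24] -> counters=[1,0,0,1,0,1,2,0,0,3,0,0,1,0,1,0,0,1,0,0,0,0,0,0,2,0,0,0,0,0,0,2,0,0,0,1,1,0,0,0,0,0,1,0,0,0,0]
Step 18: insert j at [25, 43] -> counters=[1,0,0,1,0,1,2,0,0,3,0,0,1,0,1,0,0,1,0,0,0,0,0,0,2,1,0,0,0,0,0,2,0,0,0,1,1,0,0,0,0,0,1,1,0,0,0]
Step 19: insert lc at [14, 35] -> counters=[1,0,0,1,0,1,2,0,0,3,0,0,1,0,2,0,0,1,0,0,0,0,0,0,2,1,0,0,0,0,0,2,0,0,0,2,1,0,0,0,0,0,1,1,0,0,0]
Step 20: insert lby at [9, 36] -> counters=[1,0,0,1,0,1,2,0,0,4,0,0,1,0,2,0,0,1,0,0,0,0,0,0,2,1,0,0,0,0,0,2,0,0,0,2,2,0,0,0,0,0,1,1,0,0,0]
Step 21: insert j at [25, 43] -> counters=[1,0,0,1,0,1,2,0,0,4,0,0,1,0,2,0,0,1,0,0,0,0,0,0,2,2,0,0,0,0,0,2,0,0,0,2,2,0,0,0,0,0,1,2,0,0,0]
Query b: check counters[0]=1 counters[5]=1 -> maybe

Answer: maybe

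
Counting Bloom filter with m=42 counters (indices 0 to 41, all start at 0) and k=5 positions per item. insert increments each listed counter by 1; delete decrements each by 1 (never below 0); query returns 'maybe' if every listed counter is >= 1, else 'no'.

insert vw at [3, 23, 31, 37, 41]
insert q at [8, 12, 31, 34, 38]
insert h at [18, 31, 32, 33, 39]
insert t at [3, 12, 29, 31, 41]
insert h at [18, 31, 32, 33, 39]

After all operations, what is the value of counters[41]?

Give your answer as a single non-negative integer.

Answer: 2

Derivation:
Step 1: insert vw at [3, 23, 31, 37, 41] -> counters=[0,0,0,1,0,0,0,0,0,0,0,0,0,0,0,0,0,0,0,0,0,0,0,1,0,0,0,0,0,0,0,1,0,0,0,0,0,1,0,0,0,1]
Step 2: insert q at [8, 12, 31, 34, 38] -> counters=[0,0,0,1,0,0,0,0,1,0,0,0,1,0,0,0,0,0,0,0,0,0,0,1,0,0,0,0,0,0,0,2,0,0,1,0,0,1,1,0,0,1]
Step 3: insert h at [18, 31, 32, 33, 39] -> counters=[0,0,0,1,0,0,0,0,1,0,0,0,1,0,0,0,0,0,1,0,0,0,0,1,0,0,0,0,0,0,0,3,1,1,1,0,0,1,1,1,0,1]
Step 4: insert t at [3, 12, 29, 31, 41] -> counters=[0,0,0,2,0,0,0,0,1,0,0,0,2,0,0,0,0,0,1,0,0,0,0,1,0,0,0,0,0,1,0,4,1,1,1,0,0,1,1,1,0,2]
Step 5: insert h at [18, 31, 32, 33, 39] -> counters=[0,0,0,2,0,0,0,0,1,0,0,0,2,0,0,0,0,0,2,0,0,0,0,1,0,0,0,0,0,1,0,5,2,2,1,0,0,1,1,2,0,2]
Final counters=[0,0,0,2,0,0,0,0,1,0,0,0,2,0,0,0,0,0,2,0,0,0,0,1,0,0,0,0,0,1,0,5,2,2,1,0,0,1,1,2,0,2] -> counters[41]=2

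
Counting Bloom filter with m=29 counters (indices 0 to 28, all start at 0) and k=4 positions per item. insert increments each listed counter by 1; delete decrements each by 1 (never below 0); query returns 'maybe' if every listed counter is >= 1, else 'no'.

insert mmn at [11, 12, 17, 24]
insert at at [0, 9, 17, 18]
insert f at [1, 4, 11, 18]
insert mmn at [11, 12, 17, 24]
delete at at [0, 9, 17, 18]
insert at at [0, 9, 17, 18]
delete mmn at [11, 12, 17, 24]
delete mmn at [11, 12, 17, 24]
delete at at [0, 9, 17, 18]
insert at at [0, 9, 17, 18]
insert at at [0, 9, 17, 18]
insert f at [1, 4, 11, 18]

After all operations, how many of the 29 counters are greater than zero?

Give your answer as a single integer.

Step 1: insert mmn at [11, 12, 17, 24] -> counters=[0,0,0,0,0,0,0,0,0,0,0,1,1,0,0,0,0,1,0,0,0,0,0,0,1,0,0,0,0]
Step 2: insert at at [0, 9, 17, 18] -> counters=[1,0,0,0,0,0,0,0,0,1,0,1,1,0,0,0,0,2,1,0,0,0,0,0,1,0,0,0,0]
Step 3: insert f at [1, 4, 11, 18] -> counters=[1,1,0,0,1,0,0,0,0,1,0,2,1,0,0,0,0,2,2,0,0,0,0,0,1,0,0,0,0]
Step 4: insert mmn at [11, 12, 17, 24] -> counters=[1,1,0,0,1,0,0,0,0,1,0,3,2,0,0,0,0,3,2,0,0,0,0,0,2,0,0,0,0]
Step 5: delete at at [0, 9, 17, 18] -> counters=[0,1,0,0,1,0,0,0,0,0,0,3,2,0,0,0,0,2,1,0,0,0,0,0,2,0,0,0,0]
Step 6: insert at at [0, 9, 17, 18] -> counters=[1,1,0,0,1,0,0,0,0,1,0,3,2,0,0,0,0,3,2,0,0,0,0,0,2,0,0,0,0]
Step 7: delete mmn at [11, 12, 17, 24] -> counters=[1,1,0,0,1,0,0,0,0,1,0,2,1,0,0,0,0,2,2,0,0,0,0,0,1,0,0,0,0]
Step 8: delete mmn at [11, 12, 17, 24] -> counters=[1,1,0,0,1,0,0,0,0,1,0,1,0,0,0,0,0,1,2,0,0,0,0,0,0,0,0,0,0]
Step 9: delete at at [0, 9, 17, 18] -> counters=[0,1,0,0,1,0,0,0,0,0,0,1,0,0,0,0,0,0,1,0,0,0,0,0,0,0,0,0,0]
Step 10: insert at at [0, 9, 17, 18] -> counters=[1,1,0,0,1,0,0,0,0,1,0,1,0,0,0,0,0,1,2,0,0,0,0,0,0,0,0,0,0]
Step 11: insert at at [0, 9, 17, 18] -> counters=[2,1,0,0,1,0,0,0,0,2,0,1,0,0,0,0,0,2,3,0,0,0,0,0,0,0,0,0,0]
Step 12: insert f at [1, 4, 11, 18] -> counters=[2,2,0,0,2,0,0,0,0,2,0,2,0,0,0,0,0,2,4,0,0,0,0,0,0,0,0,0,0]
Final counters=[2,2,0,0,2,0,0,0,0,2,0,2,0,0,0,0,0,2,4,0,0,0,0,0,0,0,0,0,0] -> 7 nonzero

Answer: 7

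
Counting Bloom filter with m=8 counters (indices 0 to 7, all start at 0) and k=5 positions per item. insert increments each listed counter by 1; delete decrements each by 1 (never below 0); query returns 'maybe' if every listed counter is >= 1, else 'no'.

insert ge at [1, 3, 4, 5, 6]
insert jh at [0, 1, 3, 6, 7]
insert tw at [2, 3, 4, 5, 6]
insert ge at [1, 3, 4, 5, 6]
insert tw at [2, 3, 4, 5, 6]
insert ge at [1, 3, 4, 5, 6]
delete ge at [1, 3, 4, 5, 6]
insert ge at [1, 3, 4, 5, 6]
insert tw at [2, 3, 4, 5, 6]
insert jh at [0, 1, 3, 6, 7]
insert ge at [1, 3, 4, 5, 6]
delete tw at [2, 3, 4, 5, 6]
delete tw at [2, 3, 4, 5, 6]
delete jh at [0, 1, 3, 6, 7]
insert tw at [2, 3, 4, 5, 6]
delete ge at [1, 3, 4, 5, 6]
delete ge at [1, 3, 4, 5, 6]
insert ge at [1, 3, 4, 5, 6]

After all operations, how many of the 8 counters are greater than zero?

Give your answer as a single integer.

Step 1: insert ge at [1, 3, 4, 5, 6] -> counters=[0,1,0,1,1,1,1,0]
Step 2: insert jh at [0, 1, 3, 6, 7] -> counters=[1,2,0,2,1,1,2,1]
Step 3: insert tw at [2, 3, 4, 5, 6] -> counters=[1,2,1,3,2,2,3,1]
Step 4: insert ge at [1, 3, 4, 5, 6] -> counters=[1,3,1,4,3,3,4,1]
Step 5: insert tw at [2, 3, 4, 5, 6] -> counters=[1,3,2,5,4,4,5,1]
Step 6: insert ge at [1, 3, 4, 5, 6] -> counters=[1,4,2,6,5,5,6,1]
Step 7: delete ge at [1, 3, 4, 5, 6] -> counters=[1,3,2,5,4,4,5,1]
Step 8: insert ge at [1, 3, 4, 5, 6] -> counters=[1,4,2,6,5,5,6,1]
Step 9: insert tw at [2, 3, 4, 5, 6] -> counters=[1,4,3,7,6,6,7,1]
Step 10: insert jh at [0, 1, 3, 6, 7] -> counters=[2,5,3,8,6,6,8,2]
Step 11: insert ge at [1, 3, 4, 5, 6] -> counters=[2,6,3,9,7,7,9,2]
Step 12: delete tw at [2, 3, 4, 5, 6] -> counters=[2,6,2,8,6,6,8,2]
Step 13: delete tw at [2, 3, 4, 5, 6] -> counters=[2,6,1,7,5,5,7,2]
Step 14: delete jh at [0, 1, 3, 6, 7] -> counters=[1,5,1,6,5,5,6,1]
Step 15: insert tw at [2, 3, 4, 5, 6] -> counters=[1,5,2,7,6,6,7,1]
Step 16: delete ge at [1, 3, 4, 5, 6] -> counters=[1,4,2,6,5,5,6,1]
Step 17: delete ge at [1, 3, 4, 5, 6] -> counters=[1,3,2,5,4,4,5,1]
Step 18: insert ge at [1, 3, 4, 5, 6] -> counters=[1,4,2,6,5,5,6,1]
Final counters=[1,4,2,6,5,5,6,1] -> 8 nonzero

Answer: 8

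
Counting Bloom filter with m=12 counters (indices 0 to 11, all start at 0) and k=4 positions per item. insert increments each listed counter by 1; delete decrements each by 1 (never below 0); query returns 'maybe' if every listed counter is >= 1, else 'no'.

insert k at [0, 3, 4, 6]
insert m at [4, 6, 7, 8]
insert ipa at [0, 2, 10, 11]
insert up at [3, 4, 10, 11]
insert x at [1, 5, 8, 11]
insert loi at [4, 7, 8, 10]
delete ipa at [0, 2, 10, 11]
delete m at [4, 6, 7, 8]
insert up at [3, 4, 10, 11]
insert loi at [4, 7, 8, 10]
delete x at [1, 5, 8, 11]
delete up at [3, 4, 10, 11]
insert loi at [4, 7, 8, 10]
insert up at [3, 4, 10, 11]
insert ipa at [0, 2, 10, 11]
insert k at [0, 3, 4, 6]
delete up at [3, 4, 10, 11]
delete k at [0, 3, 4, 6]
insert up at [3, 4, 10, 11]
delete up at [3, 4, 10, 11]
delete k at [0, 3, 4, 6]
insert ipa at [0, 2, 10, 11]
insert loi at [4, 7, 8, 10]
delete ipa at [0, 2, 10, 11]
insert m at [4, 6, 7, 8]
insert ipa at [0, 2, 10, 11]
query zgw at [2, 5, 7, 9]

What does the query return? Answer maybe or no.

Answer: no

Derivation:
Step 1: insert k at [0, 3, 4, 6] -> counters=[1,0,0,1,1,0,1,0,0,0,0,0]
Step 2: insert m at [4, 6, 7, 8] -> counters=[1,0,0,1,2,0,2,1,1,0,0,0]
Step 3: insert ipa at [0, 2, 10, 11] -> counters=[2,0,1,1,2,0,2,1,1,0,1,1]
Step 4: insert up at [3, 4, 10, 11] -> counters=[2,0,1,2,3,0,2,1,1,0,2,2]
Step 5: insert x at [1, 5, 8, 11] -> counters=[2,1,1,2,3,1,2,1,2,0,2,3]
Step 6: insert loi at [4, 7, 8, 10] -> counters=[2,1,1,2,4,1,2,2,3,0,3,3]
Step 7: delete ipa at [0, 2, 10, 11] -> counters=[1,1,0,2,4,1,2,2,3,0,2,2]
Step 8: delete m at [4, 6, 7, 8] -> counters=[1,1,0,2,3,1,1,1,2,0,2,2]
Step 9: insert up at [3, 4, 10, 11] -> counters=[1,1,0,3,4,1,1,1,2,0,3,3]
Step 10: insert loi at [4, 7, 8, 10] -> counters=[1,1,0,3,5,1,1,2,3,0,4,3]
Step 11: delete x at [1, 5, 8, 11] -> counters=[1,0,0,3,5,0,1,2,2,0,4,2]
Step 12: delete up at [3, 4, 10, 11] -> counters=[1,0,0,2,4,0,1,2,2,0,3,1]
Step 13: insert loi at [4, 7, 8, 10] -> counters=[1,0,0,2,5,0,1,3,3,0,4,1]
Step 14: insert up at [3, 4, 10, 11] -> counters=[1,0,0,3,6,0,1,3,3,0,5,2]
Step 15: insert ipa at [0, 2, 10, 11] -> counters=[2,0,1,3,6,0,1,3,3,0,6,3]
Step 16: insert k at [0, 3, 4, 6] -> counters=[3,0,1,4,7,0,2,3,3,0,6,3]
Step 17: delete up at [3, 4, 10, 11] -> counters=[3,0,1,3,6,0,2,3,3,0,5,2]
Step 18: delete k at [0, 3, 4, 6] -> counters=[2,0,1,2,5,0,1,3,3,0,5,2]
Step 19: insert up at [3, 4, 10, 11] -> counters=[2,0,1,3,6,0,1,3,3,0,6,3]
Step 20: delete up at [3, 4, 10, 11] -> counters=[2,0,1,2,5,0,1,3,3,0,5,2]
Step 21: delete k at [0, 3, 4, 6] -> counters=[1,0,1,1,4,0,0,3,3,0,5,2]
Step 22: insert ipa at [0, 2, 10, 11] -> counters=[2,0,2,1,4,0,0,3,3,0,6,3]
Step 23: insert loi at [4, 7, 8, 10] -> counters=[2,0,2,1,5,0,0,4,4,0,7,3]
Step 24: delete ipa at [0, 2, 10, 11] -> counters=[1,0,1,1,5,0,0,4,4,0,6,2]
Step 25: insert m at [4, 6, 7, 8] -> counters=[1,0,1,1,6,0,1,5,5,0,6,2]
Step 26: insert ipa at [0, 2, 10, 11] -> counters=[2,0,2,1,6,0,1,5,5,0,7,3]
Query zgw: check counters[2]=2 counters[5]=0 counters[7]=5 counters[9]=0 -> no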